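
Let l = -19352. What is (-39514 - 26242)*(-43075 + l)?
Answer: 4104949812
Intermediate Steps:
(-39514 - 26242)*(-43075 + l) = (-39514 - 26242)*(-43075 - 19352) = -65756*(-62427) = 4104949812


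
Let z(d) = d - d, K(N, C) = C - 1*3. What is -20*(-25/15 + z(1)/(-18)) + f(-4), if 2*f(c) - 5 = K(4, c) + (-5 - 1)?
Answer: 88/3 ≈ 29.333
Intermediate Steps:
K(N, C) = -3 + C (K(N, C) = C - 3 = -3 + C)
z(d) = 0
f(c) = -2 + c/2 (f(c) = 5/2 + ((-3 + c) + (-5 - 1))/2 = 5/2 + ((-3 + c) - 6)/2 = 5/2 + (-9 + c)/2 = 5/2 + (-9/2 + c/2) = -2 + c/2)
-20*(-25/15 + z(1)/(-18)) + f(-4) = -20*(-25/15 + 0/(-18)) + (-2 + (½)*(-4)) = -20*(-25*1/15 + 0*(-1/18)) + (-2 - 2) = -20*(-5/3 + 0) - 4 = -20*(-5/3) - 4 = 100/3 - 4 = 88/3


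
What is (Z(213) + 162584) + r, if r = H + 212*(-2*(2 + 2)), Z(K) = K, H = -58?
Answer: 161043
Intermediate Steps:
r = -1754 (r = -58 + 212*(-2*(2 + 2)) = -58 + 212*(-2*4) = -58 + 212*(-8) = -58 - 1696 = -1754)
(Z(213) + 162584) + r = (213 + 162584) - 1754 = 162797 - 1754 = 161043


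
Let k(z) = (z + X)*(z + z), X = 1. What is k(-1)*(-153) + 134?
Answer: 134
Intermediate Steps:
k(z) = 2*z*(1 + z) (k(z) = (z + 1)*(z + z) = (1 + z)*(2*z) = 2*z*(1 + z))
k(-1)*(-153) + 134 = (2*(-1)*(1 - 1))*(-153) + 134 = (2*(-1)*0)*(-153) + 134 = 0*(-153) + 134 = 0 + 134 = 134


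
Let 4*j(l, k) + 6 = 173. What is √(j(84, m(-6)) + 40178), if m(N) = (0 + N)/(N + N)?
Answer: √160879/2 ≈ 200.55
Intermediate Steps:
m(N) = ½ (m(N) = N/((2*N)) = N*(1/(2*N)) = ½)
j(l, k) = 167/4 (j(l, k) = -3/2 + (¼)*173 = -3/2 + 173/4 = 167/4)
√(j(84, m(-6)) + 40178) = √(167/4 + 40178) = √(160879/4) = √160879/2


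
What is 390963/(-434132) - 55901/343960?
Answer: -39686011603/37331010680 ≈ -1.0631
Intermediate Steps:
390963/(-434132) - 55901/343960 = 390963*(-1/434132) - 55901*1/343960 = -390963/434132 - 55901/343960 = -39686011603/37331010680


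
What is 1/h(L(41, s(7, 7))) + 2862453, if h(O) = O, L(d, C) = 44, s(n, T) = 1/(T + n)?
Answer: 125947933/44 ≈ 2.8625e+6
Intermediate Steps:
1/h(L(41, s(7, 7))) + 2862453 = 1/44 + 2862453 = 125947933/44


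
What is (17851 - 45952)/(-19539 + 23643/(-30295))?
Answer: 283773265/197319216 ≈ 1.4381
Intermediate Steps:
(17851 - 45952)/(-19539 + 23643/(-30295)) = -28101/(-19539 + 23643*(-1/30295)) = -28101/(-19539 - 23643/30295) = -28101/(-591957648/30295) = -28101*(-30295/591957648) = 283773265/197319216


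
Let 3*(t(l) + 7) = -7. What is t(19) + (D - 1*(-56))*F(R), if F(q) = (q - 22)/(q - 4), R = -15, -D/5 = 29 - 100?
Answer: 45089/57 ≈ 791.04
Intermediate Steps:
D = 355 (D = -5*(29 - 100) = -5*(-71) = 355)
t(l) = -28/3 (t(l) = -7 + (⅓)*(-7) = -7 - 7/3 = -28/3)
F(q) = (-22 + q)/(-4 + q)
t(19) + (D - 1*(-56))*F(R) = -28/3 + (355 - 1*(-56))*((-22 - 15)/(-4 - 15)) = -28/3 + (355 + 56)*(-37/(-19)) = -28/3 + 411*(-1/19*(-37)) = -28/3 + 411*(37/19) = -28/3 + 15207/19 = 45089/57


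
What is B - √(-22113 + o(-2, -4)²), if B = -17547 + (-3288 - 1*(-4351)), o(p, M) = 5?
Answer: -16484 - 2*I*√5522 ≈ -16484.0 - 148.62*I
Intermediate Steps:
B = -16484 (B = -17547 + (-3288 + 4351) = -17547 + 1063 = -16484)
B - √(-22113 + o(-2, -4)²) = -16484 - √(-22113 + 5²) = -16484 - √(-22113 + 25) = -16484 - √(-22088) = -16484 - 2*I*√5522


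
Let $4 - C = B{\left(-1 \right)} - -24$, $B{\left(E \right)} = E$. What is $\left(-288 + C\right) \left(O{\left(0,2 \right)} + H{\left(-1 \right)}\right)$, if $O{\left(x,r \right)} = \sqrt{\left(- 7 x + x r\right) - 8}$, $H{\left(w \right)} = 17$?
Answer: $-5219 - 614 i \sqrt{2} \approx -5219.0 - 868.33 i$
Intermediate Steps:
$C = -19$ ($C = 4 - \left(-1 - -24\right) = 4 - \left(-1 + 24\right) = 4 - 23 = -19$)
$O{\left(x,r \right)} = \sqrt{-8 - 7 x + r x}$ ($O{\left(x,r \right)} = \sqrt{\left(- 7 x + r x\right) - 8} = \sqrt{-8 - 7 x + r x}$)
$\left(-288 + C\right) \left(O{\left(0,2 \right)} + H{\left(-1 \right)}\right) = \left(-288 - 19\right) \left(\sqrt{-8 - 0 + 2 \cdot 0} + 17\right) = - 307 \left(\sqrt{-8 + 0 + 0} + 17\right) = - 307 \left(\sqrt{-8} + 17\right) = - 307 \left(2 i \sqrt{2} + 17\right) = - 307 \left(17 + 2 i \sqrt{2}\right) = -5219 - 614 i \sqrt{2}$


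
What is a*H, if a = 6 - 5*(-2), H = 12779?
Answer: 204464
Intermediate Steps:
a = 16 (a = 6 + 10 = 16)
a*H = 16*12779 = 204464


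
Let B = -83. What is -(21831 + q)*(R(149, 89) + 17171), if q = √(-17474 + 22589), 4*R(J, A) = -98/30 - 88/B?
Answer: -622247777741/1660 - 85508833*√5115/4980 ≈ -3.7608e+8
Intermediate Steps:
R(J, A) = -2747/4980 (R(J, A) = (-98/30 - 88/(-83))/4 = (-98*1/30 - 88*(-1/83))/4 = (-49/15 + 88/83)/4 = (¼)*(-2747/1245) = -2747/4980)
q = √5115 ≈ 71.519
-(21831 + q)*(R(149, 89) + 17171) = -(21831 + √5115)*(-2747/4980 + 17171) = -(21831 + √5115)*85508833/4980 = -(622247777741/1660 + 85508833*√5115/4980) = -622247777741/1660 - 85508833*√5115/4980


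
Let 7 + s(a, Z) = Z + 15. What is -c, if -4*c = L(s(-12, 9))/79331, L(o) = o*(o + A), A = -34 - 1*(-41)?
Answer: 102/79331 ≈ 0.0012858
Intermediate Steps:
s(a, Z) = 8 + Z (s(a, Z) = -7 + (Z + 15) = -7 + (15 + Z) = 8 + Z)
A = 7 (A = -34 + 41 = 7)
L(o) = o*(7 + o) (L(o) = o*(o + 7) = o*(7 + o))
c = -102/79331 (c = -(8 + 9)*(7 + (8 + 9))/(4*79331) = -17*(7 + 17)/(4*79331) = -17*24/(4*79331) = -102/79331 ≈ -0.0012858)
-c = -1*(-102/79331) = 102/79331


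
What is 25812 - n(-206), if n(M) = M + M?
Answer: 26224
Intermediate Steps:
n(M) = 2*M
25812 - n(-206) = 25812 - 2*(-206) = 25812 - 1*(-412) = 25812 + 412 = 26224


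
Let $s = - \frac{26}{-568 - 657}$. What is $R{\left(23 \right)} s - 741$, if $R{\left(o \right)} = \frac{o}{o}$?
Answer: $- \frac{907699}{1225} \approx -740.98$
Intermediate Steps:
$s = \frac{26}{1225}$ ($s = - \frac{26}{-1225} = \left(-26\right) \left(- \frac{1}{1225}\right) = \frac{26}{1225} \approx 0.021224$)
$R{\left(o \right)} = 1$
$R{\left(23 \right)} s - 741 = 1 \cdot \frac{26}{1225} - 741 = \frac{26}{1225} - 741 = - \frac{907699}{1225}$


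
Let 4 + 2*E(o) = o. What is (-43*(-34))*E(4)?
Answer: 0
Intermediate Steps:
E(o) = -2 + o/2
(-43*(-34))*E(4) = (-43*(-34))*(-2 + (½)*4) = 1462*(-2 + 2) = 1462*0 = 0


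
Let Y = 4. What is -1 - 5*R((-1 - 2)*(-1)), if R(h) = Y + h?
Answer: -36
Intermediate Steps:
R(h) = 4 + h
-1 - 5*R((-1 - 2)*(-1)) = -1 - 5*(4 + (-1 - 2)*(-1)) = -1 - 5*(4 - 3*(-1)) = -1 - 5*(4 + 3) = -1 - 5*7 = -1 - 35 = -36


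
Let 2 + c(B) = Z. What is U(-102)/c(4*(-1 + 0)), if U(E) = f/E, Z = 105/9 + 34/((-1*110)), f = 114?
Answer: -3135/26248 ≈ -0.11944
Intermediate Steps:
Z = 1874/165 (Z = 105*(1/9) + 34/(-110) = 35/3 + 34*(-1/110) = 35/3 - 17/55 = 1874/165 ≈ 11.358)
U(E) = 114/E
c(B) = 1544/165 (c(B) = -2 + 1874/165 = 1544/165)
U(-102)/c(4*(-1 + 0)) = (114/(-102))/(1544/165) = (114*(-1/102))*(165/1544) = -19/17*165/1544 = -3135/26248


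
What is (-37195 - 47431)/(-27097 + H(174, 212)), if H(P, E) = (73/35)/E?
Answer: 627924920/201059667 ≈ 3.1231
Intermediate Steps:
H(P, E) = 73/(35*E) (H(P, E) = (73*(1/35))/E = 73/(35*E))
(-37195 - 47431)/(-27097 + H(174, 212)) = (-37195 - 47431)/(-27097 + (73/35)/212) = -84626/(-27097 + (73/35)*(1/212)) = -84626/(-27097 + 73/7420) = -84626/(-201059667/7420) = -84626*(-7420/201059667) = 627924920/201059667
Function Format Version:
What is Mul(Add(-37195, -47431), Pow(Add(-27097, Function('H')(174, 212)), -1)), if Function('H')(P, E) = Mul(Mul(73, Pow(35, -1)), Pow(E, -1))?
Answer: Rational(627924920, 201059667) ≈ 3.1231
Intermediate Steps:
Function('H')(P, E) = Mul(Rational(73, 35), Pow(E, -1)) (Function('H')(P, E) = Mul(Mul(73, Rational(1, 35)), Pow(E, -1)) = Mul(Rational(73, 35), Pow(E, -1)))
Mul(Add(-37195, -47431), Pow(Add(-27097, Function('H')(174, 212)), -1)) = Mul(Add(-37195, -47431), Pow(Add(-27097, Mul(Rational(73, 35), Pow(212, -1))), -1)) = Mul(-84626, Pow(Add(-27097, Mul(Rational(73, 35), Rational(1, 212))), -1)) = Mul(-84626, Pow(Add(-27097, Rational(73, 7420)), -1)) = Mul(-84626, Pow(Rational(-201059667, 7420), -1)) = Mul(-84626, Rational(-7420, 201059667)) = Rational(627924920, 201059667)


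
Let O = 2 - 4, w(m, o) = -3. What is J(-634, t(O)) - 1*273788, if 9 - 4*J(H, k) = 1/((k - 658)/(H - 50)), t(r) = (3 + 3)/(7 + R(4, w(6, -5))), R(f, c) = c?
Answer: -1437924127/5252 ≈ -2.7379e+5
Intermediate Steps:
O = -2
t(r) = 3/2 (t(r) = (3 + 3)/(7 - 3) = 6/4 = 6*(1/4) = 3/2)
J(H, k) = 9/4 - (-50 + H)/(4*(-658 + k)) (J(H, k) = 9/4 - (H - 50)/(k - 658)/4 = 9/4 - (-50 + H)/(-658 + k)/4 = 9/4 - (-50 + H)/(4*(-658 + k)))
J(-634, t(O)) - 1*273788 = (-5872 - 1*(-634) + 9*(3/2))/(4*(-658 + 3/2)) - 1*273788 = (-5872 + 634 + 27/2)/(4*(-1313/2)) - 273788 = (1/4)*(-2/1313)*(-10449/2) - 273788 = 10449/5252 - 273788 = -1437924127/5252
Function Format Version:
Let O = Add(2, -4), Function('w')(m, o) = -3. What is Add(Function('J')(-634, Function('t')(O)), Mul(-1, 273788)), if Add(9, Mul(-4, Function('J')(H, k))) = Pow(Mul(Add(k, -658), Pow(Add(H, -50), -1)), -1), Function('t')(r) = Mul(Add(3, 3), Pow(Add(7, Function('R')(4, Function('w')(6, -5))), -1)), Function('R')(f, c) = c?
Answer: Rational(-1437924127, 5252) ≈ -2.7379e+5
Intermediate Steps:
O = -2
Function('t')(r) = Rational(3, 2) (Function('t')(r) = Mul(Add(3, 3), Pow(Add(7, -3), -1)) = Mul(6, Pow(4, -1)) = Mul(6, Rational(1, 4)) = Rational(3, 2))
Function('J')(H, k) = Add(Rational(9, 4), Mul(Rational(-1, 4), Pow(Add(-658, k), -1), Add(-50, H))) (Function('J')(H, k) = Add(Rational(9, 4), Mul(Rational(-1, 4), Pow(Mul(Add(k, -658), Pow(Add(H, -50), -1)), -1))) = Add(Rational(9, 4), Mul(Rational(-1, 4), Pow(Mul(Add(-658, k), Pow(Add(-50, H), -1)), -1))) = Add(Rational(9, 4), Mul(Rational(-1, 4), Pow(Mul(Pow(Add(-50, H), -1), Add(-658, k)), -1))) = Add(Rational(9, 4), Mul(Rational(-1, 4), Mul(Pow(Add(-658, k), -1), Add(-50, H)))) = Add(Rational(9, 4), Mul(Rational(-1, 4), Pow(Add(-658, k), -1), Add(-50, H))))
Add(Function('J')(-634, Function('t')(O)), Mul(-1, 273788)) = Add(Mul(Rational(1, 4), Pow(Add(-658, Rational(3, 2)), -1), Add(-5872, Mul(-1, -634), Mul(9, Rational(3, 2)))), Mul(-1, 273788)) = Add(Mul(Rational(1, 4), Pow(Rational(-1313, 2), -1), Add(-5872, 634, Rational(27, 2))), -273788) = Add(Mul(Rational(1, 4), Rational(-2, 1313), Rational(-10449, 2)), -273788) = Add(Rational(10449, 5252), -273788) = Rational(-1437924127, 5252)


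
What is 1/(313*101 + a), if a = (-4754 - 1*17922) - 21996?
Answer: -1/13059 ≈ -7.6576e-5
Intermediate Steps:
a = -44672 (a = (-4754 - 17922) - 21996 = -22676 - 21996 = -44672)
1/(313*101 + a) = 1/(313*101 - 44672) = 1/(31613 - 44672) = 1/(-13059) = -1/13059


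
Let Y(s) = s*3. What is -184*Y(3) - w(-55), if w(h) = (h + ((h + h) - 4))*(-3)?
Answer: -2163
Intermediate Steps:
Y(s) = 3*s
w(h) = 12 - 9*h (w(h) = (h + (2*h - 4))*(-3) = (h + (-4 + 2*h))*(-3) = (-4 + 3*h)*(-3) = 12 - 9*h)
-184*Y(3) - w(-55) = -552*3 - (12 - 9*(-55)) = -184*9 - (12 + 495) = -1656 - 1*507 = -1656 - 507 = -2163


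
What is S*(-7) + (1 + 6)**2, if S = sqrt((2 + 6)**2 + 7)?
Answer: 49 - 7*sqrt(71) ≈ -9.9830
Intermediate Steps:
S = sqrt(71) (S = sqrt(8**2 + 7) = sqrt(64 + 7) = sqrt(71) ≈ 8.4261)
S*(-7) + (1 + 6)**2 = sqrt(71)*(-7) + (1 + 6)**2 = -7*sqrt(71) + 7**2 = -7*sqrt(71) + 49 = 49 - 7*sqrt(71)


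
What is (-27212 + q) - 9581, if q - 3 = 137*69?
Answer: -27337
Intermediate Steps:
q = 9456 (q = 3 + 137*69 = 3 + 9453 = 9456)
(-27212 + q) - 9581 = (-27212 + 9456) - 9581 = -17756 - 9581 = -27337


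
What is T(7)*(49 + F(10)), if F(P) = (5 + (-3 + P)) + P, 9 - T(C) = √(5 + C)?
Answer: 639 - 142*√3 ≈ 393.05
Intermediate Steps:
T(C) = 9 - √(5 + C)
F(P) = 2 + 2*P (F(P) = (2 + P) + P = 2 + 2*P)
T(7)*(49 + F(10)) = (9 - √(5 + 7))*(49 + (2 + 2*10)) = (9 - √12)*(49 + (2 + 20)) = (9 - 2*√3)*(49 + 22) = (9 - 2*√3)*71 = 639 - 142*√3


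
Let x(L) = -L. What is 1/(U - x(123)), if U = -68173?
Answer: -1/68050 ≈ -1.4695e-5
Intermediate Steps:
1/(U - x(123)) = 1/(-68173 - (-1)*123) = 1/(-68173 - 1*(-123)) = 1/(-68173 + 123) = 1/(-68050) = -1/68050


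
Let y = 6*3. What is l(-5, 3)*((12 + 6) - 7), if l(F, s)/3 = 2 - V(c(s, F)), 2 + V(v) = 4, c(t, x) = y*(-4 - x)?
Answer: 0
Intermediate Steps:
y = 18
c(t, x) = -72 - 18*x (c(t, x) = 18*(-4 - x) = -72 - 18*x)
V(v) = 2 (V(v) = -2 + 4 = 2)
l(F, s) = 0 (l(F, s) = 3*(2 - 1*2) = 3*(2 - 2) = 3*0 = 0)
l(-5, 3)*((12 + 6) - 7) = 0*((12 + 6) - 7) = 0*(18 - 7) = 0*11 = 0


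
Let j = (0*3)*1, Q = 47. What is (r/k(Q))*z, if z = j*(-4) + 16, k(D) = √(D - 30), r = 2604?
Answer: 41664*√17/17 ≈ 10105.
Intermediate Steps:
j = 0 (j = 0*1 = 0)
k(D) = √(-30 + D)
z = 16 (z = 0*(-4) + 16 = 0 + 16 = 16)
(r/k(Q))*z = (2604/(√(-30 + 47)))*16 = (2604/(√17))*16 = (2604*(√17/17))*16 = (2604*√17/17)*16 = 41664*√17/17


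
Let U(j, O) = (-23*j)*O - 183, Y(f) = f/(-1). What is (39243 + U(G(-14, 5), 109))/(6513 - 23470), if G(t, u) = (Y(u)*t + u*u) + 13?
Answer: 231696/16957 ≈ 13.664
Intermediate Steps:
Y(f) = -f (Y(f) = f*(-1) = -f)
G(t, u) = 13 + u**2 - t*u (G(t, u) = ((-u)*t + u*u) + 13 = (-t*u + u**2) + 13 = (u**2 - t*u) + 13 = 13 + u**2 - t*u)
U(j, O) = -183 - 23*O*j (U(j, O) = -23*O*j - 183 = -183 - 23*O*j)
(39243 + U(G(-14, 5), 109))/(6513 - 23470) = (39243 + (-183 - 23*109*(13 + 5**2 - 1*(-14)*5)))/(6513 - 23470) = (39243 + (-183 - 23*109*(13 + 25 + 70)))/(-16957) = (39243 + (-183 - 23*109*108))*(-1/16957) = (39243 + (-183 - 270756))*(-1/16957) = (39243 - 270939)*(-1/16957) = -231696*(-1/16957) = 231696/16957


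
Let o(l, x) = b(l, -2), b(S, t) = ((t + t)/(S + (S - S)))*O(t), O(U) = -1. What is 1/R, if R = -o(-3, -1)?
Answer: ¾ ≈ 0.75000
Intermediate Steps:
b(S, t) = -2*t/S (b(S, t) = ((t + t)/(S + (S - S)))*(-1) = ((2*t)/(S + 0))*(-1) = ((2*t)/S)*(-1) = (2*t/S)*(-1) = -2*t/S)
o(l, x) = 4/l (o(l, x) = -2*(-2)/l = 4/l)
R = 4/3 (R = -4/(-3) = -4*(-1)/3 = -1*(-4/3) = 4/3 ≈ 1.3333)
1/R = 1/(4/3) = ¾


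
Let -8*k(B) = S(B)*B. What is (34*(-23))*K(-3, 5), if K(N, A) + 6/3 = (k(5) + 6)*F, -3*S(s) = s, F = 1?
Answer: -47311/12 ≈ -3942.6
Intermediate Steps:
S(s) = -s/3
k(B) = B**2/24 (k(B) = -(-B/3)*B/8 = -(-1)*B**2/24 = B**2/24)
K(N, A) = 121/24 (K(N, A) = -2 + ((1/24)*5**2 + 6)*1 = -2 + ((1/24)*25 + 6)*1 = -2 + (25/24 + 6)*1 = -2 + (169/24)*1 = -2 + 169/24 = 121/24)
(34*(-23))*K(-3, 5) = (34*(-23))*(121/24) = -782*121/24 = -47311/12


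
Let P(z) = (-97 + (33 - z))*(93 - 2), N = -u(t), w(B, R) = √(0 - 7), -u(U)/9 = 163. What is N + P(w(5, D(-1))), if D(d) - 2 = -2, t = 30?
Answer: -4357 - 91*I*√7 ≈ -4357.0 - 240.76*I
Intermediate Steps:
u(U) = -1467 (u(U) = -9*163 = -1467)
D(d) = 0 (D(d) = 2 - 2 = 0)
w(B, R) = I*√7 (w(B, R) = √(-7) = I*√7)
N = 1467 (N = -1*(-1467) = 1467)
P(z) = -5824 - 91*z (P(z) = (-64 - z)*91 = -5824 - 91*z)
N + P(w(5, D(-1))) = 1467 + (-5824 - 91*I*√7) = -4357 - 91*I*√7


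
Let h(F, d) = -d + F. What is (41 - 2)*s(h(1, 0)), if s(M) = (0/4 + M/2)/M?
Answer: 39/2 ≈ 19.500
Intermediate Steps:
h(F, d) = F - d
s(M) = ½ (s(M) = (0*(¼) + M*(½))/M = (0 + M/2)/M = (M/2)/M = ½)
(41 - 2)*s(h(1, 0)) = (41 - 2)*(½) = 39*(½) = 39/2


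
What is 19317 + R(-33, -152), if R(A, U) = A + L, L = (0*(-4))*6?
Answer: 19284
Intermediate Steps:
L = 0 (L = 0*6 = 0)
R(A, U) = A (R(A, U) = A + 0 = A)
19317 + R(-33, -152) = 19317 - 33 = 19284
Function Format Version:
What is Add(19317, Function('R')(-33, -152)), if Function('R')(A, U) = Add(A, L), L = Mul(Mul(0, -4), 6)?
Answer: 19284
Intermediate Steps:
L = 0 (L = Mul(0, 6) = 0)
Function('R')(A, U) = A (Function('R')(A, U) = Add(A, 0) = A)
Add(19317, Function('R')(-33, -152)) = Add(19317, -33) = 19284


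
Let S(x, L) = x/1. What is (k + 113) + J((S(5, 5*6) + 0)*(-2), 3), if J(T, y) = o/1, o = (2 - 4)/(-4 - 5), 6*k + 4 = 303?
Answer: 2935/18 ≈ 163.06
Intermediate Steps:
k = 299/6 (k = -⅔ + (⅙)*303 = -⅔ + 101/2 = 299/6 ≈ 49.833)
S(x, L) = x (S(x, L) = x*1 = x)
o = 2/9 (o = -2/(-9) = -2*(-⅑) = 2/9 ≈ 0.22222)
J(T, y) = 2/9 (J(T, y) = (2/9)/1 = (2/9)*1 = 2/9)
(k + 113) + J((S(5, 5*6) + 0)*(-2), 3) = (299/6 + 113) + 2/9 = 977/6 + 2/9 = 2935/18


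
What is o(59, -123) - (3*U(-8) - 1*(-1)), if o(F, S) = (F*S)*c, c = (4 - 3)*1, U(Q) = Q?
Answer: -7234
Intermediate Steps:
c = 1 (c = 1*1 = 1)
o(F, S) = F*S (o(F, S) = (F*S)*1 = F*S)
o(59, -123) - (3*U(-8) - 1*(-1)) = 59*(-123) - (3*(-8) - 1*(-1)) = -7257 - (-24 + 1) = -7257 - 1*(-23) = -7257 + 23 = -7234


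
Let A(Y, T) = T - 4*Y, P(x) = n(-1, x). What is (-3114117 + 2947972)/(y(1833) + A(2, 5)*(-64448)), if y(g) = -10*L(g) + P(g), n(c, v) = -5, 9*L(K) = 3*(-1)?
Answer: -1515/1763 ≈ -0.85933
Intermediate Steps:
L(K) = -⅓ (L(K) = (3*(-1))/9 = (⅑)*(-3) = -⅓)
P(x) = -5
y(g) = -5/3 (y(g) = -10*(-⅓) - 5 = 10/3 - 5 = -5/3)
(-3114117 + 2947972)/(y(1833) + A(2, 5)*(-64448)) = (-3114117 + 2947972)/(-5/3 + (5 - 4*2)*(-64448)) = -166145/(-5/3 + (5 - 8)*(-64448)) = -166145/(-5/3 - 3*(-64448)) = -166145/(-5/3 + 193344) = -166145/580027/3 = -166145*3/580027 = -1515/1763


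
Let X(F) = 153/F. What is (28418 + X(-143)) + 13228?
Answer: 5955225/143 ≈ 41645.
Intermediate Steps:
(28418 + X(-143)) + 13228 = (28418 + 153/(-143)) + 13228 = (28418 + 153*(-1/143)) + 13228 = (28418 - 153/143) + 13228 = 4063621/143 + 13228 = 5955225/143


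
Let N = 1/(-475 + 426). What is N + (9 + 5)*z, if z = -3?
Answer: -2059/49 ≈ -42.020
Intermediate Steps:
N = -1/49 (N = 1/(-49) = -1/49 ≈ -0.020408)
N + (9 + 5)*z = -1/49 + (9 + 5)*(-3) = -1/49 + 14*(-3) = -1/49 - 42 = -2059/49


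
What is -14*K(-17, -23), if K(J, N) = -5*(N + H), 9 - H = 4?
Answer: -1260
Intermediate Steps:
H = 5 (H = 9 - 1*4 = 9 - 4 = 5)
K(J, N) = -25 - 5*N (K(J, N) = -5*(N + 5) = -5*(5 + N) = -25 - 5*N)
-14*K(-17, -23) = -14*(-25 - 5*(-23)) = -14*(-25 + 115) = -14*90 = -1260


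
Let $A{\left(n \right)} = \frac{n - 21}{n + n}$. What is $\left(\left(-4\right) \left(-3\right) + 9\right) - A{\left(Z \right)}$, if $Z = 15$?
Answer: $\frac{106}{5} \approx 21.2$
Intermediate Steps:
$A{\left(n \right)} = \frac{-21 + n}{2 n}$
$\left(\left(-4\right) \left(-3\right) + 9\right) - A{\left(Z \right)} = \left(\left(-4\right) \left(-3\right) + 9\right) - \frac{-21 + 15}{2 \cdot 15} = \left(12 + 9\right) - \frac{1}{2} \cdot \frac{1}{15} \left(-6\right) = 21 - - \frac{1}{5} = 21 + \frac{1}{5} = \frac{106}{5}$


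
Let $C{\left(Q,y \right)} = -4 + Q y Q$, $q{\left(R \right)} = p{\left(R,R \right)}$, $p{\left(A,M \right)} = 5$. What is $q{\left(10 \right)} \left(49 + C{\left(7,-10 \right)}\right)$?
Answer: $-2225$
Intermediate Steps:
$q{\left(R \right)} = 5$
$C{\left(Q,y \right)} = -4 + y Q^{2}$
$q{\left(10 \right)} \left(49 + C{\left(7,-10 \right)}\right) = 5 \left(49 - \left(4 + 10 \cdot 7^{2}\right)\right) = 5 \left(49 - 494\right) = 5 \left(-445\right) = -2225$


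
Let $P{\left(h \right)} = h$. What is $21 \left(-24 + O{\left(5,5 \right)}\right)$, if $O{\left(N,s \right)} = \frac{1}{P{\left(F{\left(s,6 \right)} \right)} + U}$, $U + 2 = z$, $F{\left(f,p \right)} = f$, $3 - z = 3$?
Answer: $-497$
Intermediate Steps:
$z = 0$ ($z = 3 - 3 = 0$)
$U = -2$ ($U = -2 + 0 = -2$)
$O{\left(N,s \right)} = \frac{1}{-2 + s}$ ($O{\left(N,s \right)} = \frac{1}{s - 2} = \frac{1}{-2 + s}$)
$21 \left(-24 + O{\left(5,5 \right)}\right) = 21 \left(-24 + \frac{1}{-2 + 5}\right) = 21 \left(-24 + \frac{1}{3}\right) = 21 \left(- \frac{71}{3}\right) = -497$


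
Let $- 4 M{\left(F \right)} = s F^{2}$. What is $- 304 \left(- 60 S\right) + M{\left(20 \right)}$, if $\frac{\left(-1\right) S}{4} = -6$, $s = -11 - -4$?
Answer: $438460$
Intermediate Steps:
$s = -7$ ($s = -11 + 4 = -7$)
$S = 24$ ($S = \left(-4\right) \left(-6\right) = 24$)
$M{\left(F \right)} = \frac{7 F^{2}}{4}$ ($M{\left(F \right)} = - \frac{\left(-7\right) F^{2}}{4} = \frac{7 F^{2}}{4}$)
$- 304 \left(- 60 S\right) + M{\left(20 \right)} = - 304 \left(\left(-60\right) 24\right) + \frac{7 \cdot 20^{2}}{4} = \left(-304\right) \left(-1440\right) + \frac{7}{4} \cdot 400 = 437760 + 700 = 438460$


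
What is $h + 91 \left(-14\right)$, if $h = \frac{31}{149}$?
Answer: $- \frac{189795}{149} \approx -1273.8$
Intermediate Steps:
$h = \frac{31}{149}$ ($h = 31 \cdot \frac{1}{149} = \frac{31}{149} \approx 0.20805$)
$h + 91 \left(-14\right) = \frac{31}{149} + 91 \left(-14\right) = \frac{31}{149} - 1274 = - \frac{189795}{149}$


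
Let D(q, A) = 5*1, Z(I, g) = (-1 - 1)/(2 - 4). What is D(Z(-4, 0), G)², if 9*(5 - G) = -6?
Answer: 25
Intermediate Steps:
Z(I, g) = 1 (Z(I, g) = -2/(-2) = -2*(-½) = 1)
G = 17/3 (G = 5 - ⅑*(-6) = 5 + ⅔ = 17/3 ≈ 5.6667)
D(q, A) = 5
D(Z(-4, 0), G)² = 5² = 25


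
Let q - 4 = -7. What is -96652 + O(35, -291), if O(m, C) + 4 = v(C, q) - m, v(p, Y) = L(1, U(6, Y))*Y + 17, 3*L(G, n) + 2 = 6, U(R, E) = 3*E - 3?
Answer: -96678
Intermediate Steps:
q = -3 (q = 4 - 7 = -3)
U(R, E) = -3 + 3*E
L(G, n) = 4/3 (L(G, n) = -2/3 + (1/3)*6 = -2/3 + 2 = 4/3)
v(p, Y) = 17 + 4*Y/3 (v(p, Y) = 4*Y/3 + 17 = 17 + 4*Y/3)
O(m, C) = 9 - m (O(m, C) = -4 + ((17 + (4/3)*(-3)) - m) = -4 + ((17 - 4) - m) = -4 + (13 - m) = 9 - m)
-96652 + O(35, -291) = -96652 + (9 - 1*35) = -96652 + (9 - 35) = -96652 - 26 = -96678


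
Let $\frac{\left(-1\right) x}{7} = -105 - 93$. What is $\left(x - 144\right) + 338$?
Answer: $1580$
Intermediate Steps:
$x = 1386$ ($x = - 7 \left(-105 - 93\right) = \left(-7\right) \left(-198\right) = 1386$)
$\left(x - 144\right) + 338 = \left(1386 - 144\right) + 338 = 1242 + 338 = 1580$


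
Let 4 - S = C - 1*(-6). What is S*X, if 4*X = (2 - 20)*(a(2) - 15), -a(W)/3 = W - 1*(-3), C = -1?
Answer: -135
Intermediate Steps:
a(W) = -9 - 3*W (a(W) = -3*(W - 1*(-3)) = -3*(W + 3) = -3*(3 + W) = -9 - 3*W)
S = -1 (S = 4 - (-1 - 1*(-6)) = 4 - (-1 + 6) = 4 - 1*5 = 4 - 5 = -1)
X = 135 (X = ((2 - 20)*((-9 - 3*2) - 15))/4 = (-18*((-9 - 6) - 15))/4 = (-18*(-15 - 15))/4 = (-18*(-30))/4 = (1/4)*540 = 135)
S*X = -1*135 = -135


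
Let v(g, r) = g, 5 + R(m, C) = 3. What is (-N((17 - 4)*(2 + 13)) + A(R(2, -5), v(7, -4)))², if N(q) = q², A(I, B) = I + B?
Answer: 1445520400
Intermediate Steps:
R(m, C) = -2 (R(m, C) = -5 + 3 = -2)
A(I, B) = B + I
(-N((17 - 4)*(2 + 13)) + A(R(2, -5), v(7, -4)))² = (-((17 - 4)*(2 + 13))² + (7 - 2))² = (-(13*15)² + 5)² = (-1*195² + 5)² = (-1*38025 + 5)² = (-38025 + 5)² = (-38020)² = 1445520400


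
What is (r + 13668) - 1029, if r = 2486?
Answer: 15125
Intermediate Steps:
(r + 13668) - 1029 = (2486 + 13668) - 1029 = 16154 - 1029 = 15125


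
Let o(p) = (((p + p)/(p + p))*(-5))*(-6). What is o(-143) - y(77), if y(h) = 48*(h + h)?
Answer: -7362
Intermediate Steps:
y(h) = 96*h (y(h) = 48*(2*h) = 96*h)
o(p) = 30 (o(p) = (((2*p)/((2*p)))*(-5))*(-6) = (((2*p)*(1/(2*p)))*(-5))*(-6) = (1*(-5))*(-6) = -5*(-6) = 30)
o(-143) - y(77) = 30 - 96*77 = 30 - 1*7392 = 30 - 7392 = -7362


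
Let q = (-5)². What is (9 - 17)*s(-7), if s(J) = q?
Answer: -200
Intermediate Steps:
q = 25
s(J) = 25
(9 - 17)*s(-7) = (9 - 17)*25 = -8*25 = -200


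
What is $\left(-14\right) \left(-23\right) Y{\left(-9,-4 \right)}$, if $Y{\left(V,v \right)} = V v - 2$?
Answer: $10948$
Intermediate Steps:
$Y{\left(V,v \right)} = -2 + V v$
$\left(-14\right) \left(-23\right) Y{\left(-9,-4 \right)} = \left(-14\right) \left(-23\right) \left(-2 - -36\right) = 322 \left(-2 + 36\right) = 322 \cdot 34 = 10948$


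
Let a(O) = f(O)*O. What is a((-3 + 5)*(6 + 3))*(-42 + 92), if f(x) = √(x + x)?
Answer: 5400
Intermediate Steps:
f(x) = √2*√x (f(x) = √(2*x) = √2*√x)
a(O) = √2*O^(3/2) (a(O) = (√2*√O)*O = √2*O^(3/2))
a((-3 + 5)*(6 + 3))*(-42 + 92) = (√2*((-3 + 5)*(6 + 3))^(3/2))*(-42 + 92) = (√2*(2*9)^(3/2))*50 = (√2*18^(3/2))*50 = (√2*(54*√2))*50 = 108*50 = 5400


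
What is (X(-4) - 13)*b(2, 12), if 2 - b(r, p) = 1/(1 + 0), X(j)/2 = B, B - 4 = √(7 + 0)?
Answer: -5 + 2*√7 ≈ 0.29150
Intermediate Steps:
B = 4 + √7 (B = 4 + √(7 + 0) = 4 + √7 ≈ 6.6458)
X(j) = 8 + 2*√7 (X(j) = 2*(4 + √7) = 8 + 2*√7)
b(r, p) = 1 (b(r, p) = 2 - 1/(1 + 0) = 2 - 1/1 = 2 - 1*1 = 2 - 1 = 1)
(X(-4) - 13)*b(2, 12) = ((8 + 2*√7) - 13)*1 = (-5 + 2*√7)*1 = -5 + 2*√7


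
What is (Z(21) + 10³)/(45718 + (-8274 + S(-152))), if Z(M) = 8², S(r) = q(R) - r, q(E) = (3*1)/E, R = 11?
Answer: 11704/413559 ≈ 0.028301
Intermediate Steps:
q(E) = 3/E
S(r) = 3/11 - r
Z(M) = 64
(Z(21) + 10³)/(45718 + (-8274 + S(-152))) = (64 + 10³)/(45718 + (-8274 + (3/11 - 1*(-152)))) = (64 + 1000)/(45718 + (-8274 + (3/11 + 152))) = 1064/(45718 + (-8274 + 1675/11)) = 1064/(45718 - 89339/11) = 1064/(413559/11) = 1064*(11/413559) = 11704/413559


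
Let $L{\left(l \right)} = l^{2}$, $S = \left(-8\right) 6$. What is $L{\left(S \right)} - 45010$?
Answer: $-42706$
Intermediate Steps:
$S = -48$
$L{\left(S \right)} - 45010 = \left(-48\right)^{2} - 45010 = 2304 - 45010 = -42706$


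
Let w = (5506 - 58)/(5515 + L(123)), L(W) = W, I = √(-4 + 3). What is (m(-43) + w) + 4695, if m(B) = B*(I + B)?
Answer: 18450260/2819 - 43*I ≈ 6545.0 - 43.0*I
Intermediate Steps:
I
m(B) = B*(I + B)
w = 2724/2819 (w = (5506 - 58)/(5515 + 123) = 5448/5638 = 5448*(1/5638) = 2724/2819 ≈ 0.96630)
(m(-43) + w) + 4695 = (-43*(I - 43) + 2724/2819) + 4695 = (-43*(-43 + I) + 2724/2819) + 4695 = ((1849 - 43*I) + 2724/2819) + 4695 = (5215055/2819 - 43*I) + 4695 = 18450260/2819 - 43*I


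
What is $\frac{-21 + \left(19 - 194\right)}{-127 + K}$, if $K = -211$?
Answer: $\frac{98}{169} \approx 0.57988$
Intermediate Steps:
$\frac{-21 + \left(19 - 194\right)}{-127 + K} = \frac{-21 + \left(19 - 194\right)}{-127 - 211} = \frac{-21 - 175}{-338} = \left(-196\right) \left(- \frac{1}{338}\right) = \frac{98}{169}$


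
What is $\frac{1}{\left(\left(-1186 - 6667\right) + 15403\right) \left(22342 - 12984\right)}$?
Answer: $\frac{1}{70652900} \approx 1.4154 \cdot 10^{-8}$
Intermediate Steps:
$\frac{1}{\left(\left(-1186 - 6667\right) + 15403\right) \left(22342 - 12984\right)} = \frac{1}{\left(-7853 + 15403\right) 9358} = \frac{1}{7550 \cdot 9358} = \frac{1}{70652900}$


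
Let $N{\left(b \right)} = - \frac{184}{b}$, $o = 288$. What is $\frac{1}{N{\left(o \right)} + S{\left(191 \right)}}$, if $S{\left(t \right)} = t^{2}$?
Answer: $\frac{36}{1313293} \approx 2.7412 \cdot 10^{-5}$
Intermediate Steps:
$\frac{1}{N{\left(o \right)} + S{\left(191 \right)}} = \frac{1}{- \frac{184}{288} + 191^{2}} = \frac{1}{\left(-184\right) \frac{1}{288} + 36481} = \frac{1}{- \frac{23}{36} + 36481} = \frac{1}{\frac{1313293}{36}} = \frac{36}{1313293}$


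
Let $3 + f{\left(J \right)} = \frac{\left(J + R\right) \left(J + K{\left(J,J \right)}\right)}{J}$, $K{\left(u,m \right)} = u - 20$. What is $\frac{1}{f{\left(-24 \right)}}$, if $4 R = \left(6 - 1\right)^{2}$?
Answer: $- \frac{24}{1279} \approx -0.018765$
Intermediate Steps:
$K{\left(u,m \right)} = -20 + u$ ($K{\left(u,m \right)} = u - 20 = -20 + u$)
$R = \frac{25}{4}$ ($R = \frac{\left(6 - 1\right)^{2}}{4} = \frac{5^{2}}{4} = \frac{1}{4} \cdot 25 = \frac{25}{4} \approx 6.25$)
$f{\left(J \right)} = -3 + \frac{\left(-20 + 2 J\right) \left(\frac{25}{4} + J\right)}{J}$ ($f{\left(J \right)} = -3 + \frac{\left(J + \frac{25}{4}\right) \left(J + \left(-20 + J\right)\right)}{J} = -3 + \frac{\left(\frac{25}{4} + J\right) \left(-20 + 2 J\right)}{J} = -3 + \frac{\left(-20 + 2 J\right) \left(\frac{25}{4} + J\right)}{J}$)
$\frac{1}{f{\left(-24 \right)}} = \frac{1}{- \frac{21}{2} - \frac{125}{-24} + 2 \left(-24\right)} = \frac{1}{- \frac{21}{2} - - \frac{125}{24} - 48} = \frac{1}{- \frac{21}{2} + \frac{125}{24} - 48} = \frac{1}{- \frac{1279}{24}} = - \frac{24}{1279}$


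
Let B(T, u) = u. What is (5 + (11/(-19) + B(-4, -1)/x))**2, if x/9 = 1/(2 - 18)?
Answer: 1123600/29241 ≈ 38.425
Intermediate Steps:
x = -9/16 (x = 9/(2 - 18) = 9/(-16) = 9*(-1/16) = -9/16 ≈ -0.56250)
(5 + (11/(-19) + B(-4, -1)/x))**2 = (5 + (11/(-19) - 1/(-9/16)))**2 = (5 + (11*(-1/19) - 1*(-16/9)))**2 = (5 + (-11/19 + 16/9))**2 = (5 + 205/171)**2 = (1060/171)**2 = 1123600/29241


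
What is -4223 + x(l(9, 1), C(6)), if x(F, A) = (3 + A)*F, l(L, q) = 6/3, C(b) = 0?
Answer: -4217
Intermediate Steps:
l(L, q) = 2 (l(L, q) = 6*(⅓) = 2)
x(F, A) = F*(3 + A)
-4223 + x(l(9, 1), C(6)) = -4223 + 2*(3 + 0) = -4223 + 2*3 = -4223 + 6 = -4217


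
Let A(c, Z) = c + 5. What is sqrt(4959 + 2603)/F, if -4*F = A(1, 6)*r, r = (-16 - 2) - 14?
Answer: sqrt(7562)/48 ≈ 1.8117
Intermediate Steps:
A(c, Z) = 5 + c
r = -32 (r = -18 - 14 = -32)
F = 48 (F = -(5 + 1)*(-32)/4 = -3*(-32)/2 = -1/4*(-192) = 48)
sqrt(4959 + 2603)/F = sqrt(4959 + 2603)/48 = sqrt(7562)*(1/48) = sqrt(7562)/48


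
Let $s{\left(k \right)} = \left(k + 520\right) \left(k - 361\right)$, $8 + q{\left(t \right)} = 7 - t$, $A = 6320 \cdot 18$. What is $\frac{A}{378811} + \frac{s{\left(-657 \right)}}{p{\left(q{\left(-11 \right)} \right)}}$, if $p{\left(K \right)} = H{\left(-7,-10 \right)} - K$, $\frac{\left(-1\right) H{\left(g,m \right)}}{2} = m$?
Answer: $\frac{26416196263}{1894055} \approx 13947.0$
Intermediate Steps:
$H{\left(g,m \right)} = - 2 m$
$A = 113760$
$q{\left(t \right)} = -1 - t$ ($q{\left(t \right)} = -8 - \left(-7 + t\right) = -1 - t$)
$p{\left(K \right)} = 20 - K$ ($p{\left(K \right)} = \left(-2\right) \left(-10\right) - K = 20 - K$)
$s{\left(k \right)} = \left(-361 + k\right) \left(520 + k\right)$ ($s{\left(k \right)} = \left(520 + k\right) \left(-361 + k\right) = \left(-361 + k\right) \left(520 + k\right)$)
$\frac{A}{378811} + \frac{s{\left(-657 \right)}}{p{\left(q{\left(-11 \right)} \right)}} = \frac{113760}{378811} + \frac{-187720 + \left(-657\right)^{2} + 159 \left(-657\right)}{20 - \left(-1 - -11\right)} = 113760 \cdot \frac{1}{378811} + \frac{-187720 + 431649 - 104463}{20 - \left(-1 + 11\right)} = \frac{113760}{378811} + \frac{139466}{20 - 10} = \frac{113760}{378811} + \frac{139466}{10} = \frac{113760}{378811} + 139466 \cdot \frac{1}{10} = \frac{113760}{378811} + \frac{69733}{5} = \frac{26416196263}{1894055}$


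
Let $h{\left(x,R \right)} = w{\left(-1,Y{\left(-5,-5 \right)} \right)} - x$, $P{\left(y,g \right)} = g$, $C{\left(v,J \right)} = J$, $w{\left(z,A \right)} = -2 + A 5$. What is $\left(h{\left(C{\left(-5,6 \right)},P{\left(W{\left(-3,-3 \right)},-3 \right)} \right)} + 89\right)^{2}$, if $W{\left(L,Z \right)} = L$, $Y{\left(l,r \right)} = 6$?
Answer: $12321$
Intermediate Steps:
$w{\left(z,A \right)} = -2 + 5 A$
$h{\left(x,R \right)} = 28 - x$ ($h{\left(x,R \right)} = \left(-2 + 5 \cdot 6\right) - x = \left(-2 + 30\right) - x = 28 - x$)
$\left(h{\left(C{\left(-5,6 \right)},P{\left(W{\left(-3,-3 \right)},-3 \right)} \right)} + 89\right)^{2} = \left(\left(28 - 6\right) + 89\right)^{2} = \left(22 + 89\right)^{2} = 111^{2} = 12321$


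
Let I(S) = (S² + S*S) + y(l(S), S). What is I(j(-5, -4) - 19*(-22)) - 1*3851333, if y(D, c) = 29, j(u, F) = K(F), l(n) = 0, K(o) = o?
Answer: -3508512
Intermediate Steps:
j(u, F) = F
I(S) = 29 + 2*S² (I(S) = (S² + S*S) + 29 = (S² + S²) + 29 = 2*S² + 29 = 29 + 2*S²)
I(j(-5, -4) - 19*(-22)) - 1*3851333 = (29 + 2*(-4 - 19*(-22))²) - 1*3851333 = (29 + 2*(-4 + 418)²) - 3851333 = (29 + 2*414²) - 3851333 = (29 + 2*171396) - 3851333 = (29 + 342792) - 3851333 = 342821 - 3851333 = -3508512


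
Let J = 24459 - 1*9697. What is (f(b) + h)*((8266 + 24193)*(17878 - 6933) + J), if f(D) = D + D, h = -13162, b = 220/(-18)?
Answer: -42163743840526/9 ≈ -4.6849e+12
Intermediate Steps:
b = -110/9 (b = 220*(-1/18) = -110/9 ≈ -12.222)
J = 14762 (J = 24459 - 9697 = 14762)
f(D) = 2*D
(f(b) + h)*((8266 + 24193)*(17878 - 6933) + J) = (2*(-110/9) - 13162)*((8266 + 24193)*(17878 - 6933) + 14762) = (-220/9 - 13162)*(32459*10945 + 14762) = -118678*(355263755 + 14762)/9 = -118678/9*355278517 = -42163743840526/9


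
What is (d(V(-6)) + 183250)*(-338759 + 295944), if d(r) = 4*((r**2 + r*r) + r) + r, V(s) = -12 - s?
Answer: -7856895020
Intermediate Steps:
d(r) = 5*r + 8*r**2 (d(r) = 4*((r**2 + r**2) + r) + r = 4*(2*r**2 + r) + r = 4*(r + 2*r**2) + r = (4*r + 8*r**2) + r = 5*r + 8*r**2)
(d(V(-6)) + 183250)*(-338759 + 295944) = ((-12 - 1*(-6))*(5 + 8*(-12 - 1*(-6))) + 183250)*(-338759 + 295944) = ((-12 + 6)*(5 + 8*(-12 + 6)) + 183250)*(-42815) = (-6*(5 + 8*(-6)) + 183250)*(-42815) = (-6*(5 - 48) + 183250)*(-42815) = (-6*(-43) + 183250)*(-42815) = (258 + 183250)*(-42815) = 183508*(-42815) = -7856895020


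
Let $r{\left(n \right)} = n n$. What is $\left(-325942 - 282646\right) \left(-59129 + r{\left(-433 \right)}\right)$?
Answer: $-78118355680$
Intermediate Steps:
$r{\left(n \right)} = n^{2}$
$\left(-325942 - 282646\right) \left(-59129 + r{\left(-433 \right)}\right) = \left(-325942 - 282646\right) \left(-59129 + \left(-433\right)^{2}\right) = - 608588 \left(-59129 + 187489\right) = \left(-608588\right) 128360 = -78118355680$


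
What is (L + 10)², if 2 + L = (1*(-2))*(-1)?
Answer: 100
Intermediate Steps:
L = 0 (L = -2 + (1*(-2))*(-1) = -2 - 2*(-1) = -2 + 2 = 0)
(L + 10)² = (0 + 10)² = 10² = 100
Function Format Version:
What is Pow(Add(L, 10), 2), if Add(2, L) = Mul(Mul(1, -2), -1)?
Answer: 100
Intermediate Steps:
L = 0 (L = Add(-2, Mul(Mul(1, -2), -1)) = Add(-2, Mul(-2, -1)) = Add(-2, 2) = 0)
Pow(Add(L, 10), 2) = Pow(Add(0, 10), 2) = Pow(10, 2) = 100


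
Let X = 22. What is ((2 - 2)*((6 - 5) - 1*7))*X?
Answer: 0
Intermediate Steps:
((2 - 2)*((6 - 5) - 1*7))*X = ((2 - 2)*((6 - 5) - 1*7))*22 = (0*(1 - 7))*22 = (0*(-6))*22 = 0*22 = 0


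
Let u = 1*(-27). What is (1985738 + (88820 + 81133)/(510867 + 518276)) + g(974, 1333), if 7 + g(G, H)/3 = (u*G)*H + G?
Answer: -106183951977056/1029143 ≈ -1.0318e+8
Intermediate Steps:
u = -27
g(G, H) = -21 + 3*G - 81*G*H (g(G, H) = -21 + 3*((-27*G)*H + G) = -21 + 3*(-27*G*H + G) = -21 + 3*(G - 27*G*H) = -21 + (3*G - 81*G*H) = -21 + 3*G - 81*G*H)
(1985738 + (88820 + 81133)/(510867 + 518276)) + g(974, 1333) = (1985738 + (88820 + 81133)/(510867 + 518276)) + (-21 + 3*974 - 81*974*1333) = (1985738 + 169953/1029143) + (-21 + 2922 - 105165702) = (1985738 + 169953*(1/1029143)) - 105162801 = (1985738 + 169953/1029143) - 105162801 = 2043608532487/1029143 - 105162801 = -106183951977056/1029143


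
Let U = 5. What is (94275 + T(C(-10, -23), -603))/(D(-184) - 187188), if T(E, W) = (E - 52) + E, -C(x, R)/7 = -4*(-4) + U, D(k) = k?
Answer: -93929/187372 ≈ -0.50130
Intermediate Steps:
C(x, R) = -147 (C(x, R) = -7*(-4*(-4) + 5) = -7*(16 + 5) = -7*21 = -147)
T(E, W) = -52 + 2*E (T(E, W) = (-52 + E) + E = -52 + 2*E)
(94275 + T(C(-10, -23), -603))/(D(-184) - 187188) = (94275 + (-52 + 2*(-147)))/(-184 - 187188) = (94275 + (-52 - 294))/(-187372) = (94275 - 346)*(-1/187372) = 93929*(-1/187372) = -93929/187372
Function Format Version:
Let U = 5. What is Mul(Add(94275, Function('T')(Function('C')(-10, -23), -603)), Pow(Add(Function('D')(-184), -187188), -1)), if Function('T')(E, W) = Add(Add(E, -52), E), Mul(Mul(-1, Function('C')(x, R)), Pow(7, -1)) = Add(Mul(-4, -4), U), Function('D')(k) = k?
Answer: Rational(-93929, 187372) ≈ -0.50130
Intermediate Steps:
Function('C')(x, R) = -147 (Function('C')(x, R) = Mul(-7, Add(Mul(-4, -4), 5)) = Mul(-7, Add(16, 5)) = Mul(-7, 21) = -147)
Function('T')(E, W) = Add(-52, Mul(2, E)) (Function('T')(E, W) = Add(Add(-52, E), E) = Add(-52, Mul(2, E)))
Mul(Add(94275, Function('T')(Function('C')(-10, -23), -603)), Pow(Add(Function('D')(-184), -187188), -1)) = Mul(Add(94275, Add(-52, Mul(2, -147))), Pow(Add(-184, -187188), -1)) = Mul(Add(94275, Add(-52, -294)), Pow(-187372, -1)) = Mul(Add(94275, -346), Rational(-1, 187372)) = Mul(93929, Rational(-1, 187372)) = Rational(-93929, 187372)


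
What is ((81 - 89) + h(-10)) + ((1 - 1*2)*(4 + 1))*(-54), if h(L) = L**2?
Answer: 362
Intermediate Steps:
((81 - 89) + h(-10)) + ((1 - 1*2)*(4 + 1))*(-54) = ((81 - 89) + (-10)**2) + ((1 - 1*2)*(4 + 1))*(-54) = (-8 + 100) + ((1 - 2)*5)*(-54) = 92 - 1*5*(-54) = 92 - 5*(-54) = 92 + 270 = 362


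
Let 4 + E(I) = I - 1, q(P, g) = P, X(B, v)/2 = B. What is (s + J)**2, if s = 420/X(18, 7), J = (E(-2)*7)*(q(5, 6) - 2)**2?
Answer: 1658944/9 ≈ 1.8433e+5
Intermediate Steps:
X(B, v) = 2*B
E(I) = -5 + I (E(I) = -4 + (I - 1) = -4 + (-1 + I) = -5 + I)
J = -441 (J = ((-5 - 2)*7)*(5 - 2)**2 = -7*7*3**2 = -49*9 = -441)
s = 35/3 (s = 420/((2*18)) = 420/36 = 420*(1/36) = 35/3 ≈ 11.667)
(s + J)**2 = (35/3 - 441)**2 = (-1288/3)**2 = 1658944/9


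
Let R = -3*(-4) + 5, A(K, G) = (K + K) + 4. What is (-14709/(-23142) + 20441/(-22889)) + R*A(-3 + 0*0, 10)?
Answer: -6048692471/176565746 ≈ -34.257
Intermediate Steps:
A(K, G) = 4 + 2*K (A(K, G) = 2*K + 4 = 4 + 2*K)
R = 17 (R = 12 + 5 = 17)
(-14709/(-23142) + 20441/(-22889)) + R*A(-3 + 0*0, 10) = (-14709/(-23142) + 20441/(-22889)) + 17*(4 + 2*(-3 + 0*0)) = (-14709*(-1/23142) + 20441*(-1/22889)) + 17*(4 + 2*(-3 + 0)) = (4903/7714 - 20441/22889) + 17*(4 + 2*(-3)) = -45457107/176565746 + 17*(4 - 6) = -45457107/176565746 + 17*(-2) = -45457107/176565746 - 34 = -6048692471/176565746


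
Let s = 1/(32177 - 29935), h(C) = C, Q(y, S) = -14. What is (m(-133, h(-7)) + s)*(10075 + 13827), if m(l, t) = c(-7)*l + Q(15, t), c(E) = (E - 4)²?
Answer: -22714380697/59 ≈ -3.8499e+8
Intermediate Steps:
c(E) = (-4 + E)²
s = 1/2242 ≈ 0.00044603
m(l, t) = -14 + 121*l (m(l, t) = (-4 - 7)²*l - 14 = (-11)²*l - 14 = 121*l - 14 = -14 + 121*l)
(m(-133, h(-7)) + s)*(10075 + 13827) = ((-14 + 121*(-133)) + 1/2242)*(10075 + 13827) = ((-14 - 16093) + 1/2242)*23902 = (-16107 + 1/2242)*23902 = -36111893/2242*23902 = -22714380697/59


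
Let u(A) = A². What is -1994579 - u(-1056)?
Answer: -3109715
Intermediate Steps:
-1994579 - u(-1056) = -1994579 - 1*(-1056)² = -1994579 - 1*1115136 = -1994579 - 1115136 = -3109715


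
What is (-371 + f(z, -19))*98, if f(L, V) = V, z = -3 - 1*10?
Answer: -38220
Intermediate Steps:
z = -13 (z = -3 - 10 = -13)
(-371 + f(z, -19))*98 = (-371 - 19)*98 = -390*98 = -38220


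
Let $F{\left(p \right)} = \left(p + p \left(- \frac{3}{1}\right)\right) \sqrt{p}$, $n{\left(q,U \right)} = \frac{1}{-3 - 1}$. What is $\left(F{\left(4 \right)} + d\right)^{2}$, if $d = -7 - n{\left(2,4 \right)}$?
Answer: $\frac{8281}{16} \approx 517.56$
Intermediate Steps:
$n{\left(q,U \right)} = - \frac{1}{4}$ ($n{\left(q,U \right)} = \frac{1}{-4} = - \frac{1}{4}$)
$F{\left(p \right)} = - 2 p^{\frac{3}{2}}$ ($F{\left(p \right)} = \left(p + p \left(\left(-3\right) 1\right)\right) \sqrt{p} = \left(p + p \left(-3\right)\right) \sqrt{p} = \left(p - 3 p\right) \sqrt{p} = - 2 p \sqrt{p} = - 2 p^{\frac{3}{2}}$)
$d = - \frac{27}{4}$ ($d = -7 - - \frac{1}{4} = -7 + \frac{1}{4} = - \frac{27}{4} \approx -6.75$)
$\left(F{\left(4 \right)} + d\right)^{2} = \left(- 2 \cdot 4^{\frac{3}{2}} - \frac{27}{4}\right)^{2} = \left(\left(-2\right) 8 - \frac{27}{4}\right)^{2} = \left(-16 - \frac{27}{4}\right)^{2} = \left(- \frac{91}{4}\right)^{2} = \frac{8281}{16}$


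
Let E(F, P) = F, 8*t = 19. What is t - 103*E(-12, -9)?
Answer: 9907/8 ≈ 1238.4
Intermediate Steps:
t = 19/8 (t = (1/8)*19 = 19/8 ≈ 2.3750)
t - 103*E(-12, -9) = 19/8 - 103*(-12) = 19/8 + 1236 = 9907/8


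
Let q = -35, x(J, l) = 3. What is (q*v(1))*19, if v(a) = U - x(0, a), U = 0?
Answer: 1995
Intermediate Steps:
v(a) = -3 (v(a) = 0 - 1*3 = 0 - 3 = -3)
(q*v(1))*19 = -35*(-3)*19 = 105*19 = 1995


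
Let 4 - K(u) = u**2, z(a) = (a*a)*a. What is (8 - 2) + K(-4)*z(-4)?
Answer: 774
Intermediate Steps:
z(a) = a**3 (z(a) = a**2*a = a**3)
K(u) = 4 - u**2
(8 - 2) + K(-4)*z(-4) = (8 - 2) + (4 - 1*(-4)**2)*(-4)**3 = 6 + (4 - 1*16)*(-64) = 6 + (4 - 16)*(-64) = 6 - 12*(-64) = 6 + 768 = 774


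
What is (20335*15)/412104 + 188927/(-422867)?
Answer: 2434639727/8298342008 ≈ 0.29339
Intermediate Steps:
(20335*15)/412104 + 188927/(-422867) = 305025*(1/412104) + 188927*(-1/422867) = 14525/19624 - 188927/422867 = 2434639727/8298342008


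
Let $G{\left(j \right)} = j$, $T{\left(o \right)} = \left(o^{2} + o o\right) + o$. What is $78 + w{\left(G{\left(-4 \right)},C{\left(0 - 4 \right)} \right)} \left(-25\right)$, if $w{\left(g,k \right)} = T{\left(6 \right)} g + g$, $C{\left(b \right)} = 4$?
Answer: $7978$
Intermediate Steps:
$T{\left(o \right)} = o + 2 o^{2}$ ($T{\left(o \right)} = \left(o^{2} + o^{2}\right) + o = 2 o^{2} + o = o + 2 o^{2}$)
$w{\left(g,k \right)} = 79 g$ ($w{\left(g,k \right)} = 6 \left(1 + 2 \cdot 6\right) g + g = 6 \left(1 + 12\right) g + g = 6 \cdot 13 g + g = 78 g + g = 79 g$)
$78 + w{\left(G{\left(-4 \right)},C{\left(0 - 4 \right)} \right)} \left(-25\right) = 78 + 79 \left(-4\right) \left(-25\right) = 78 - -7900 = 78 + 7900 = 7978$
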